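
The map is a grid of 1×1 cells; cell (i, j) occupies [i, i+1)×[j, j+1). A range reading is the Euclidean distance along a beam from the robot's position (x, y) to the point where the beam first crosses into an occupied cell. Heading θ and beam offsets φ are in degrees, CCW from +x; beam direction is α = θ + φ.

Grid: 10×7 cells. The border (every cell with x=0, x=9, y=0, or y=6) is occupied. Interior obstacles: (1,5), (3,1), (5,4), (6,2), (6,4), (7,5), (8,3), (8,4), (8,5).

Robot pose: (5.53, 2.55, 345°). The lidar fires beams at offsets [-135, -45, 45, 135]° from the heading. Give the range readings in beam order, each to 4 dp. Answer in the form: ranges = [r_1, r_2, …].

beam 1: φ=-135°, α=210°
  cosα=-0.8660 sinα=-0.5000 | (5,2) | tMaxX 0.6120 tMaxY 1.1000 | tΔX 1.1547 tΔY 2.0000
    t=0.6120 [x] (4,2)
    t=1.1000 [y] (4,1)
    t=1.7667 [x] (3,1) — stop
  → r_1 = 1.7667
beam 2: φ=-45°, α=300°
  cosα=0.5000 sinα=-0.8660 | (5,2) | tMaxX 0.9400 tMaxY 0.6351 | tΔX 2.0000 tΔY 1.1547
    t=0.6351 [y] (5,1)
    t=0.9400 [x] (6,1)
    t=1.7898 [y] (6,0) — stop
  → r_2 = 1.7898
beam 3: φ=45°, α=30°
  cosα=0.8660 sinα=0.5000 | (5,2) | tMaxX 0.5427 tMaxY 0.9000 | tΔX 1.1547 tΔY 2.0000
    t=0.5427 [x] (6,2) — stop
  → r_3 = 0.5427
beam 4: φ=135°, α=120°
  cosα=-0.5000 sinα=0.8660 | (5,2) | tMaxX 1.0600 tMaxY 0.5196 | tΔX 2.0000 tΔY 1.1547
    t=0.5196 [y] (5,3)
    t=1.0600 [x] (4,3)
    t=1.6743 [y] (4,4)
    t=2.8290 [y] (4,5)
    t=3.0600 [x] (3,5)
    t=3.9837 [y] (3,6) — stop
  → r_4 = 3.9837

ranges = [1.7667, 1.7898, 0.5427, 3.9837]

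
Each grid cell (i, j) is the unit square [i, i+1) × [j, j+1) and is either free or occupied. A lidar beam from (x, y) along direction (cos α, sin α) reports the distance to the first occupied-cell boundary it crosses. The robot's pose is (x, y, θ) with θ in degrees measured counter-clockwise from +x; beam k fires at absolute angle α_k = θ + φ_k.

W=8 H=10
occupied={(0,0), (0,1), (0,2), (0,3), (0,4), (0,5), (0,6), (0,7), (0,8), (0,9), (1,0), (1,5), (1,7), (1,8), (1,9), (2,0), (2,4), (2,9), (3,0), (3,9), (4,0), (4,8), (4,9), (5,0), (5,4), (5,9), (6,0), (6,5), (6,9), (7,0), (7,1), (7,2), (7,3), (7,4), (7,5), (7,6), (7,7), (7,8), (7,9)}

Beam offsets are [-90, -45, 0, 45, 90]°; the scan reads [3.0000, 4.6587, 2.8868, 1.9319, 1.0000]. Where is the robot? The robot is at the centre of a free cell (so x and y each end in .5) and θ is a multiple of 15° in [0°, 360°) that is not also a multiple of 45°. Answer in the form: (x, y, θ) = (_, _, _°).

(x, y, θ) = (2.5, 6.5, 60°)

The pose lattice has 41·16 = 656 candidates. Test each by forward raycasting.
  (5.5, 8.5, 120°): beam 1 = 1.0000 ≠ 3.0000 ✗
  (6.5, 6.5, 195°): beam 1 = 2.5882 ≠ 3.0000 ✗
  (1.5, 6.5, 105°): beam 1 = 5.6940 ≠ 3.0000 ✗
  (4.5, 3.5, 300°): beam 1 = 4.0415 ≠ 3.0000 ✗
  …
  (2.5, 6.5, 60°): r_1=3.0000, r_2=4.6587, r_3=2.8868, r_4=1.9319, r_5=1.0000 — all match ✓
Only this pose fits every beam.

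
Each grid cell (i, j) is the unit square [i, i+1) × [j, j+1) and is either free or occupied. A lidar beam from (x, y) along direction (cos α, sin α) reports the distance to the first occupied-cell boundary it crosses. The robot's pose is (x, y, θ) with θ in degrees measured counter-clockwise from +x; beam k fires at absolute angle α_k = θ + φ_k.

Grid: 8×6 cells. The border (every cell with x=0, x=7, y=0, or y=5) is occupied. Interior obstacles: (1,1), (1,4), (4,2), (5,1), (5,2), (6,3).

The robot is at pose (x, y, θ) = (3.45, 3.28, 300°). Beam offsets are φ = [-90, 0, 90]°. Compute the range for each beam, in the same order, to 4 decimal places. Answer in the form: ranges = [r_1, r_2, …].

beam 1: φ=-90°, α=210°
  cosα=-0.8660 sinα=-0.5000 | (3,3) | tMaxX 0.5196 tMaxY 0.5600 | tΔX 1.1547 tΔY 2.0000
    t=0.5196 [x] (2,3)
    t=0.5600 [y] (2,2)
    t=1.6743 [x] (1,2)
    t=2.5600 [y] (1,1) — stop
  → r_1 = 2.5600
beam 2: φ=0°, α=300°
  cosα=0.5000 sinα=-0.8660 | (3,3) | tMaxX 1.1000 tMaxY 0.3233 | tΔX 2.0000 tΔY 1.1547
    t=0.3233 [y] (3,2)
    t=1.1000 [x] (4,2) — stop
  → r_2 = 1.1000
beam 3: φ=90°, α=30°
  cosα=0.8660 sinα=0.5000 | (3,3) | tMaxX 0.6351 tMaxY 1.4400 | tΔX 1.1547 tΔY 2.0000
    t=0.6351 [x] (4,3)
    t=1.4400 [y] (4,4)
    t=1.7898 [x] (5,4)
    t=2.9445 [x] (6,4)
    t=3.4400 [y] (6,5) — stop
  → r_3 = 3.4400

ranges = [2.5600, 1.1000, 3.4400]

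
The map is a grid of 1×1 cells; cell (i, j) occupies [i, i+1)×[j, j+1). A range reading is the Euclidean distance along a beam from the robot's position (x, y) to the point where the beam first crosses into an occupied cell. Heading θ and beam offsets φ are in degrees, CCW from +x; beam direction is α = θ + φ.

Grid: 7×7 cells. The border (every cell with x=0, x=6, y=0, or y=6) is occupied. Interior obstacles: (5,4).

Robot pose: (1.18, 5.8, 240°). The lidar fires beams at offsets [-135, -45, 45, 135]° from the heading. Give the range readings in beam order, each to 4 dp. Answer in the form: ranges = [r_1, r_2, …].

beam 1: φ=-135°, α=105°
  direction (-0.2588, 0.9659); cell (1,5); t to first gridline: x 0.6955, y 0.2071 (then +3.8637 / +1.0353)
    (1,6) via y @ 0.2071  # hit
  → r_1 = 0.2071
beam 2: φ=-45°, α=195°
  direction (-0.9659, -0.2588); cell (1,5); t to first gridline: x 0.1863, y 3.0910 (then +1.0353 / +3.8637)
    (0,5) via x @ 0.1863  # hit
  → r_2 = 0.1863
beam 3: φ=45°, α=285°
  direction (0.2588, -0.9659); cell (1,5); t to first gridline: x 3.1682, y 0.8282 (then +3.8637 / +1.0353)
    (1,4) via y @ 0.8282
    (1,3) via y @ 1.8635
    (1,2) via y @ 2.8988
    (2,2) via x @ 3.1682
    (2,1) via y @ 3.9340
    (2,0) via y @ 4.9693  # hit
  → r_3 = 4.9693
beam 4: φ=135°, α=15°
  direction (0.9659, 0.2588); cell (1,5); t to first gridline: x 0.8489, y 0.7727 (then +1.0353 / +3.8637)
    (1,6) via y @ 0.7727  # hit
  → r_4 = 0.7727

ranges = [0.2071, 0.1863, 4.9693, 0.7727]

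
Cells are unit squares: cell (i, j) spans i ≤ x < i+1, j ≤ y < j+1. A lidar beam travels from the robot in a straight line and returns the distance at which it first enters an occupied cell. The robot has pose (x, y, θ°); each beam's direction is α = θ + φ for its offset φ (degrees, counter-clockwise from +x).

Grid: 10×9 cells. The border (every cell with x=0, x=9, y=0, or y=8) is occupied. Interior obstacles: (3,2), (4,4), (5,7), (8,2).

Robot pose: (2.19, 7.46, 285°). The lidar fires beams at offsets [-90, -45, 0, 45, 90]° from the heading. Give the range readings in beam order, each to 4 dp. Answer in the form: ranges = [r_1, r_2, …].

ranges = [1.2320, 2.3800, 4.6173, 7.8635, 2.0864]

beam 1: φ=-90°, α=195°
  direction (-0.9659, -0.2588); cell (2,7); t to first gridline: x 0.1967, y 1.7773 (then +1.0353 / +3.8637)
    (1,7) via x @ 0.1967
    (0,7) via x @ 1.2320  # hit
  → r_1 = 1.2320
beam 2: φ=-45°, α=240°
  direction (-0.5000, -0.8660); cell (2,7); t to first gridline: x 0.3800, y 0.5312 (then +2.0000 / +1.1547)
    (1,7) via x @ 0.3800
    (1,6) via y @ 0.5312
    (1,5) via y @ 1.6859
    (0,5) via x @ 2.3800  # hit
  → r_2 = 2.3800
beam 3: φ=0°, α=285°
  direction (0.2588, -0.9659); cell (2,7); t to first gridline: x 3.1296, y 0.4762 (then +3.8637 / +1.0353)
    (2,6) via y @ 0.4762
    (2,5) via y @ 1.5115
    (2,4) via y @ 2.5468
    (3,4) via x @ 3.1296
    (3,3) via y @ 3.5821
    (3,2) via y @ 4.6173  # hit
  → r_3 = 4.6173
beam 4: φ=45°, α=330°
  direction (0.8660, -0.5000); cell (2,7); t to first gridline: x 0.9353, y 0.9200 (then +1.1547 / +2.0000)
    (2,6) via y @ 0.9200
    (3,6) via x @ 0.9353
    (4,6) via x @ 2.0900
    (4,5) via y @ 2.9200
    (5,5) via x @ 3.2447
    (6,5) via x @ 4.3994
    (6,4) via y @ 4.9200
    (7,4) via x @ 5.5541
    (8,4) via x @ 6.7088
    (8,3) via y @ 6.9200
    (9,3) via x @ 7.8635  # hit
  → r_4 = 7.8635
beam 5: φ=90°, α=15°
  direction (0.9659, 0.2588); cell (2,7); t to first gridline: x 0.8386, y 2.0864 (then +1.0353 / +3.8637)
    (3,7) via x @ 0.8386
    (4,7) via x @ 1.8738
    (4,8) via y @ 2.0864  # hit
  → r_5 = 2.0864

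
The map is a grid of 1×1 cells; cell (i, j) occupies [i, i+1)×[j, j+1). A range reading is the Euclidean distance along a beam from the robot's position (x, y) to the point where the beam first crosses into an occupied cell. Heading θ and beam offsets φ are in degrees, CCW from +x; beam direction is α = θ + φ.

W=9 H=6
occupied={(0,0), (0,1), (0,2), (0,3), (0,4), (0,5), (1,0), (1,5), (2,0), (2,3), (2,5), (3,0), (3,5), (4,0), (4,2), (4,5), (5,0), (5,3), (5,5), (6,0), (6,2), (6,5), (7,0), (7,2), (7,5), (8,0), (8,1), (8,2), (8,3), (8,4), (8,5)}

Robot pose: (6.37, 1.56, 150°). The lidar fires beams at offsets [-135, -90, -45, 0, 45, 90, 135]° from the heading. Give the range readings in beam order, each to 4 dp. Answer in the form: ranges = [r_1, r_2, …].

beam 1: φ=-135°, α=15°
  cosα=0.9659 sinα=0.2588 | (6,1) | tMaxX 0.6522 tMaxY 1.7000 | tΔX 1.0353 tΔY 3.8637
    t=0.6522 [x] (7,1)
    t=1.6875 [x] (8,1) — stop
  → r_1 = 1.6875
beam 2: φ=-90°, α=60°
  cosα=0.5000 sinα=0.8660 | (6,1) | tMaxX 1.2600 tMaxY 0.5081 | tΔX 2.0000 tΔY 1.1547
    t=0.5081 [y] (6,2) — stop
  → r_2 = 0.5081
beam 3: φ=-45°, α=105°
  cosα=-0.2588 sinα=0.9659 | (6,1) | tMaxX 1.4296 tMaxY 0.4555 | tΔX 3.8637 tΔY 1.0353
    t=0.4555 [y] (6,2) — stop
  → r_3 = 0.4555
beam 4: φ=0°, α=150°
  cosα=-0.8660 sinα=0.5000 | (6,1) | tMaxX 0.4272 tMaxY 0.8800 | tΔX 1.1547 tΔY 2.0000
    t=0.4272 [x] (5,1)
    t=0.8800 [y] (5,2)
    t=1.5819 [x] (4,2) — stop
  → r_4 = 1.5819
beam 5: φ=45°, α=195°
  cosα=-0.9659 sinα=-0.2588 | (6,1) | tMaxX 0.3831 tMaxY 2.1637 | tΔX 1.0353 tΔY 3.8637
    t=0.3831 [x] (5,1)
    t=1.4183 [x] (4,1)
    t=2.1637 [y] (4,0) — stop
  → r_5 = 2.1637
beam 6: φ=90°, α=240°
  cosα=-0.5000 sinα=-0.8660 | (6,1) | tMaxX 0.7400 tMaxY 0.6466 | tΔX 2.0000 tΔY 1.1547
    t=0.6466 [y] (6,0) — stop
  → r_6 = 0.6466
beam 7: φ=135°, α=285°
  cosα=0.2588 sinα=-0.9659 | (6,1) | tMaxX 2.4341 tMaxY 0.5798 | tΔX 3.8637 tΔY 1.0353
    t=0.5798 [y] (6,0) — stop
  → r_7 = 0.5798

ranges = [1.6875, 0.5081, 0.4555, 1.5819, 2.1637, 0.6466, 0.5798]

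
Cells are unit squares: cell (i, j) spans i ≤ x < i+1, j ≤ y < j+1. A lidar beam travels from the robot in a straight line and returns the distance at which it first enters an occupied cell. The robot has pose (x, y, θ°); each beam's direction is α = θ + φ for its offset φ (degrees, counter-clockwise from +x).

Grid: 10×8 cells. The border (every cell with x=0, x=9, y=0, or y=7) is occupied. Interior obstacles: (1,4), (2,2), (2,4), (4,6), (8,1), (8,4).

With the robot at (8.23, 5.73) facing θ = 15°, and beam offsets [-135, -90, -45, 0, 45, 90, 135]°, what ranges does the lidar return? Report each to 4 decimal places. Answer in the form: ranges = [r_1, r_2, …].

ranges = [5.4617, 0.7558, 0.8891, 0.7972, 1.4665, 1.3148, 2.5400]

beam 1: φ=-135°, α=240°
  d=(-0.5000,-0.8660)  start (8,5)  tX=0.4600 tY=0.8429  stride 1/|dx|=2.0000 1/|dy|=1.1547
    cross x-line → (7,5), t=0.4600
    cross y-line → (7,4), t=0.8429
    cross y-line → (7,3), t=1.9976
    cross x-line → (6,3), t=2.4600
    cross y-line → (6,2), t=3.1523
    cross y-line → (6,1), t=4.3070
    cross x-line → (5,1), t=4.4600
    cross y-line → (5,0), t=5.4617 (wall)
  → r_1 = 5.4617
beam 2: φ=-90°, α=285°
  d=(0.2588,-0.9659)  start (8,5)  tX=2.9751 tY=0.7558  stride 1/|dx|=3.8637 1/|dy|=1.0353
    cross y-line → (8,4), t=0.7558 (wall)
  → r_2 = 0.7558
beam 3: φ=-45°, α=330°
  d=(0.8660,-0.5000)  start (8,5)  tX=0.8891 tY=1.4600  stride 1/|dx|=1.1547 1/|dy|=2.0000
    cross x-line → (9,5), t=0.8891 (wall)
  → r_3 = 0.8891
beam 4: φ=0°, α=15°
  d=(0.9659,0.2588)  start (8,5)  tX=0.7972 tY=1.0432  stride 1/|dx|=1.0353 1/|dy|=3.8637
    cross x-line → (9,5), t=0.7972 (wall)
  → r_4 = 0.7972
beam 5: φ=45°, α=60°
  d=(0.5000,0.8660)  start (8,5)  tX=1.5400 tY=0.3118  stride 1/|dx|=2.0000 1/|dy|=1.1547
    cross y-line → (8,6), t=0.3118
    cross y-line → (8,7), t=1.4665 (wall)
  → r_5 = 1.4665
beam 6: φ=90°, α=105°
  d=(-0.2588,0.9659)  start (8,5)  tX=0.8887 tY=0.2795  stride 1/|dx|=3.8637 1/|dy|=1.0353
    cross y-line → (8,6), t=0.2795
    cross x-line → (7,6), t=0.8887
    cross y-line → (7,7), t=1.3148 (wall)
  → r_6 = 1.3148
beam 7: φ=135°, α=150°
  d=(-0.8660,0.5000)  start (8,5)  tX=0.2656 tY=0.5400  stride 1/|dx|=1.1547 1/|dy|=2.0000
    cross x-line → (7,5), t=0.2656
    cross y-line → (7,6), t=0.5400
    cross x-line → (6,6), t=1.4203
    cross y-line → (6,7), t=2.5400 (wall)
  → r_7 = 2.5400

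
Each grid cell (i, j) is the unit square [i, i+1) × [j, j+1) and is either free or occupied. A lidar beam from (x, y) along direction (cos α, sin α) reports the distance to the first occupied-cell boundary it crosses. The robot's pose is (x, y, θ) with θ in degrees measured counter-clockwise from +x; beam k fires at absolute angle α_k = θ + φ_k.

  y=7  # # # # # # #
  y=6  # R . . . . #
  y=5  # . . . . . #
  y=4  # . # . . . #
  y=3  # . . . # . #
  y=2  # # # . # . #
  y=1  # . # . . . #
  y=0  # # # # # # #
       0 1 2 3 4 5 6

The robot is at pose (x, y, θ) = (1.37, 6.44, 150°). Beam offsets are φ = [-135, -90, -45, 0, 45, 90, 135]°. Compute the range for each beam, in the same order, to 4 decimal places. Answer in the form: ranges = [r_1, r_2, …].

ranges = [2.1637, 0.6466, 0.5798, 0.4272, 0.3831, 0.7400, 2.4341]

beam 1: φ=-135°, α=15°
  d=(0.9659,0.2588)  start (1,6)  tX=0.6522 tY=2.1637  stride 1/|dx|=1.0353 1/|dy|=3.8637
    cross x-line → (2,6), t=0.6522
    cross x-line → (3,6), t=1.6875
    cross y-line → (3,7), t=2.1637 (wall)
  → r_1 = 2.1637
beam 2: φ=-90°, α=60°
  d=(0.5000,0.8660)  start (1,6)  tX=1.2600 tY=0.6466  stride 1/|dx|=2.0000 1/|dy|=1.1547
    cross y-line → (1,7), t=0.6466 (wall)
  → r_2 = 0.6466
beam 3: φ=-45°, α=105°
  d=(-0.2588,0.9659)  start (1,6)  tX=1.4296 tY=0.5798  stride 1/|dx|=3.8637 1/|dy|=1.0353
    cross y-line → (1,7), t=0.5798 (wall)
  → r_3 = 0.5798
beam 4: φ=0°, α=150°
  d=(-0.8660,0.5000)  start (1,6)  tX=0.4272 tY=1.1200  stride 1/|dx|=1.1547 1/|dy|=2.0000
    cross x-line → (0,6), t=0.4272 (wall)
  → r_4 = 0.4272
beam 5: φ=45°, α=195°
  d=(-0.9659,-0.2588)  start (1,6)  tX=0.3831 tY=1.7000  stride 1/|dx|=1.0353 1/|dy|=3.8637
    cross x-line → (0,6), t=0.3831 (wall)
  → r_5 = 0.3831
beam 6: φ=90°, α=240°
  d=(-0.5000,-0.8660)  start (1,6)  tX=0.7400 tY=0.5081  stride 1/|dx|=2.0000 1/|dy|=1.1547
    cross y-line → (1,5), t=0.5081
    cross x-line → (0,5), t=0.7400 (wall)
  → r_6 = 0.7400
beam 7: φ=135°, α=285°
  d=(0.2588,-0.9659)  start (1,6)  tX=2.4341 tY=0.4555  stride 1/|dx|=3.8637 1/|dy|=1.0353
    cross y-line → (1,5), t=0.4555
    cross y-line → (1,4), t=1.4908
    cross x-line → (2,4), t=2.4341 (wall)
  → r_7 = 2.4341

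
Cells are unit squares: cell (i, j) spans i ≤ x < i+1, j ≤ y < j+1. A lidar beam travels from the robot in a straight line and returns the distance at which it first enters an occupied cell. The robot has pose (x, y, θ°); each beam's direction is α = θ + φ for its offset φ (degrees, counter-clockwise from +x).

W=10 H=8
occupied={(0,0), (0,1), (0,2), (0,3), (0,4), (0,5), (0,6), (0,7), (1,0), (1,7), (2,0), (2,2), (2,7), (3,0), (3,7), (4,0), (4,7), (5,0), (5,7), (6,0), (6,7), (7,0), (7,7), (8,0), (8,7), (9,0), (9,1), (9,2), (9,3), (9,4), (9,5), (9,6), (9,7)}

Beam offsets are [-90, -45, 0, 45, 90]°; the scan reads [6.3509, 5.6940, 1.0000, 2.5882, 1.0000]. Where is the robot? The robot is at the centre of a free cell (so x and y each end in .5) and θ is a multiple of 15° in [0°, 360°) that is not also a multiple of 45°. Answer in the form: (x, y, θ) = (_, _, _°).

(x, y, θ) = (3.5, 1.5, 120°)

Candidates: 47 free-cell centres × 16 headings = 752 poses. Raycast each; keep the one whose scan matches to 4 dp.
  (1.5, 5.5, 330°): beam 1 = 1.0000 ≠ 6.3509 ✗
  (2.5, 3.5, 60°): beam 1 = 5.0000 ≠ 6.3509 ✗
  (7.5, 5.5, 210°): beam 1 = 1.7321 ≠ 6.3509 ✗
  (1.5, 4.5, 165°): beam 1 = 2.5882 ≠ 6.3509 ✗
  …
  (3.5, 1.5, 120°): r_1=6.3509, r_2=5.6940, r_3=1.0000, r_4=2.5882, r_5=1.0000 — all match ✓
Only this pose fits every beam.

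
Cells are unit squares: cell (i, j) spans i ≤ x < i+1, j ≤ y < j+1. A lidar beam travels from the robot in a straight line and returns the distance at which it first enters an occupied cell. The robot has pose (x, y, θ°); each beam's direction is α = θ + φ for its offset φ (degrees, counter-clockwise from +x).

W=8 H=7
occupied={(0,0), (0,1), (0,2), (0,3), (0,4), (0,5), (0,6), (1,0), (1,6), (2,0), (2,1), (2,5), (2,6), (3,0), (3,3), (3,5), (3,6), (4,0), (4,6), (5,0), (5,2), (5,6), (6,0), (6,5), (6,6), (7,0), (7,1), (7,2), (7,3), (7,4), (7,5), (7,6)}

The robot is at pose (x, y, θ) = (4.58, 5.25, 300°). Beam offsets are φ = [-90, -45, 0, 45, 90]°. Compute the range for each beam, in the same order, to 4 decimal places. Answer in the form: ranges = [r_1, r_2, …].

ranges = [4.1338, 2.2409, 2.5981, 2.5054, 1.5000]

beam 1: φ=-90°, α=210°
  direction (-0.8660, -0.5000); cell (4,5); t to first gridline: x 0.6697, y 0.5000 (then +1.1547 / +2.0000)
    (4,4) via y @ 0.5000
    (3,4) via x @ 0.6697
    (2,4) via x @ 1.8244
    (2,3) via y @ 2.5000
    (1,3) via x @ 2.9791
    (0,3) via x @ 4.1338  # hit
  → r_1 = 4.1338
beam 2: φ=-45°, α=255°
  direction (-0.2588, -0.9659); cell (4,5); t to first gridline: x 2.2409, y 0.2588 (then +3.8637 / +1.0353)
    (4,4) via y @ 0.2588
    (4,3) via y @ 1.2941
    (3,3) via x @ 2.2409  # hit
  → r_2 = 2.2409
beam 3: φ=0°, α=300°
  direction (0.5000, -0.8660); cell (4,5); t to first gridline: x 0.8400, y 0.2887 (then +2.0000 / +1.1547)
    (4,4) via y @ 0.2887
    (5,4) via x @ 0.8400
    (5,3) via y @ 1.4434
    (5,2) via y @ 2.5981  # hit
  → r_3 = 2.5981
beam 4: φ=45°, α=345°
  direction (0.9659, -0.2588); cell (4,5); t to first gridline: x 0.4348, y 0.9659 (then +1.0353 / +3.8637)
    (5,5) via x @ 0.4348
    (5,4) via y @ 0.9659
    (6,4) via x @ 1.4701
    (7,4) via x @ 2.5054  # hit
  → r_4 = 2.5054
beam 5: φ=90°, α=30°
  direction (0.8660, 0.5000); cell (4,5); t to first gridline: x 0.4850, y 1.5000 (then +1.1547 / +2.0000)
    (5,5) via x @ 0.4850
    (5,6) via y @ 1.5000  # hit
  → r_5 = 1.5000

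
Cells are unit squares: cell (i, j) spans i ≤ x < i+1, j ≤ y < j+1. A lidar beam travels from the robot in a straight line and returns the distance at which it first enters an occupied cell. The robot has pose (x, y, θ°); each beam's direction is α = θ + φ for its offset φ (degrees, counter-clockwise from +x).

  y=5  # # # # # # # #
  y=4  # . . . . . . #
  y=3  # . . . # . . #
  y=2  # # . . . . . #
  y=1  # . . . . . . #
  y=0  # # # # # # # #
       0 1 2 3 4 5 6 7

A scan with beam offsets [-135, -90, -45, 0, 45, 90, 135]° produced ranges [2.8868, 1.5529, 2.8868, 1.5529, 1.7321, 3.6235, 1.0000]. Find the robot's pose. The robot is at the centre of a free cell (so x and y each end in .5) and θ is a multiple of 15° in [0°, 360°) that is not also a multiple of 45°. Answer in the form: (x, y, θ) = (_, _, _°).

(x, y, θ) = (3.5, 2.5, 255°)

Enumerate (i+0.5, j+0.5, θ) over the 22 free cells and 16 admissible headings. For each, cast all 7 beams and compare to the given ranges.
  (5.5, 4.5, 300°): beam 1 = 1.9319 ≠ 2.8868 ✗
  (5.5, 4.5, 75°): beam 1 = 3.0000 ≠ 2.8868 ✗
  (1.5, 1.5, 150°): beam 1 = 5.6940 ≠ 2.8868 ✗
  (2.5, 1.5, 255°): beam 1 = 1.0000 ≠ 2.8868 ✗
  (4.5, 2.5, 120°): beam 1 = 2.5882 ≠ 2.8868 ✗
  …
  (3.5, 2.5, 255°): r_1=2.8868, r_2=1.5529, r_3=2.8868, r_4=1.5529, r_5=1.7321, r_6=3.6235, r_7=1.0000 — all match ✓
Only this pose fits every beam.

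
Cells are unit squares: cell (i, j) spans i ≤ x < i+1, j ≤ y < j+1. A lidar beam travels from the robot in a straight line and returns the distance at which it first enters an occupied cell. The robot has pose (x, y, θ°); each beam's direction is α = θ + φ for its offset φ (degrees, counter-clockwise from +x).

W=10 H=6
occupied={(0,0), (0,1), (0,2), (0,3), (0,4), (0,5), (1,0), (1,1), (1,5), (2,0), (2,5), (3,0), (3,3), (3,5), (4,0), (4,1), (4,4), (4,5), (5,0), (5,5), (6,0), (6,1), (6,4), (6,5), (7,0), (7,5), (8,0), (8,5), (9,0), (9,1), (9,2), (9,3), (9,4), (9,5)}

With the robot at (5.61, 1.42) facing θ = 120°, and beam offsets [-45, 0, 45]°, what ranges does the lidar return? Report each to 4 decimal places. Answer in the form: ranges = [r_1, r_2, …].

ranges = [2.6710, 2.9791, 0.6315]

beam 1: φ=-45°, α=75°
  direction (0.2588, 0.9659); cell (5,1); t to first gridline: x 1.5068, y 0.6005 (then +3.8637 / +1.0353)
    (5,2) via y @ 0.6005
    (6,2) via x @ 1.5068
    (6,3) via y @ 1.6357
    (6,4) via y @ 2.6710  # hit
  → r_1 = 2.6710
beam 2: φ=0°, α=120°
  direction (-0.5000, 0.8660); cell (5,1); t to first gridline: x 1.2200, y 0.6697 (then +2.0000 / +1.1547)
    (5,2) via y @ 0.6697
    (4,2) via x @ 1.2200
    (4,3) via y @ 1.8244
    (4,4) via y @ 2.9791  # hit
  → r_2 = 2.9791
beam 3: φ=45°, α=165°
  direction (-0.9659, 0.2588); cell (5,1); t to first gridline: x 0.6315, y 2.2409 (then +1.0353 / +3.8637)
    (4,1) via x @ 0.6315  # hit
  → r_3 = 0.6315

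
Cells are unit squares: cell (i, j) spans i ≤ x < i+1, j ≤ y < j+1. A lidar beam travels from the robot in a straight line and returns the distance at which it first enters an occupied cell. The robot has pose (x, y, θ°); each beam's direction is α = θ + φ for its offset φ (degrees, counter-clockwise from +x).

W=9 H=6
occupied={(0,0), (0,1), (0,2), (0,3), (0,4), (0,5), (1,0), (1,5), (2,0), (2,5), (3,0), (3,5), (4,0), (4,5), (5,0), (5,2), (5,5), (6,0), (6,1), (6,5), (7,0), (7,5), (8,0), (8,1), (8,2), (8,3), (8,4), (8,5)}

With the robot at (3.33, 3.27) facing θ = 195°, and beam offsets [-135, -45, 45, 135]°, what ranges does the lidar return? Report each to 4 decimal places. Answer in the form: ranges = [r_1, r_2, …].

ranges = [1.9976, 2.6905, 2.6212, 1.9283]

beam 1: φ=-135°, α=60°
  d=(0.5000,0.8660)  start (3,3)  tX=1.3400 tY=0.8429  stride 1/|dx|=2.0000 1/|dy|=1.1547
    cross y-line → (3,4), t=0.8429
    cross x-line → (4,4), t=1.3400
    cross y-line → (4,5), t=1.9976 (wall)
  → r_1 = 1.9976
beam 2: φ=-45°, α=150°
  d=(-0.8660,0.5000)  start (3,3)  tX=0.3811 tY=1.4600  stride 1/|dx|=1.1547 1/|dy|=2.0000
    cross x-line → (2,3), t=0.3811
    cross y-line → (2,4), t=1.4600
    cross x-line → (1,4), t=1.5358
    cross x-line → (0,4), t=2.6905 (wall)
  → r_2 = 2.6905
beam 3: φ=45°, α=240°
  d=(-0.5000,-0.8660)  start (3,3)  tX=0.6600 tY=0.3118  stride 1/|dx|=2.0000 1/|dy|=1.1547
    cross y-line → (3,2), t=0.3118
    cross x-line → (2,2), t=0.6600
    cross y-line → (2,1), t=1.4665
    cross y-line → (2,0), t=2.6212 (wall)
  → r_3 = 2.6212
beam 4: φ=135°, α=330°
  d=(0.8660,-0.5000)  start (3,3)  tX=0.7736 tY=0.5400  stride 1/|dx|=1.1547 1/|dy|=2.0000
    cross y-line → (3,2), t=0.5400
    cross x-line → (4,2), t=0.7736
    cross x-line → (5,2), t=1.9283 (wall)
  → r_4 = 1.9283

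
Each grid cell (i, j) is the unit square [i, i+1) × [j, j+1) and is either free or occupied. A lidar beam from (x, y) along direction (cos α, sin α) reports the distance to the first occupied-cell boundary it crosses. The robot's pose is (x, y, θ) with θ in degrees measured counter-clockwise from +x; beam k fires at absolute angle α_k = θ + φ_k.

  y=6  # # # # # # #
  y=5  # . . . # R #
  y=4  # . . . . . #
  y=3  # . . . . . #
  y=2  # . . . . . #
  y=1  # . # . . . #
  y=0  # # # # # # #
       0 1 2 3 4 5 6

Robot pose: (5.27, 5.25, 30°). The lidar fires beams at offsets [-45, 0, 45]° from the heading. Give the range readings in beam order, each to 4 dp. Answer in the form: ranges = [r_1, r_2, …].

beam 1: φ=-45°, α=345°
  cosα=0.9659 sinα=-0.2588 | (5,5) | tMaxX 0.7558 tMaxY 0.9659 | tΔX 1.0353 tΔY 3.8637
    t=0.7558 [x] (6,5) — stop
  → r_1 = 0.7558
beam 2: φ=0°, α=30°
  cosα=0.8660 sinα=0.5000 | (5,5) | tMaxX 0.8429 tMaxY 1.5000 | tΔX 1.1547 tΔY 2.0000
    t=0.8429 [x] (6,5) — stop
  → r_2 = 0.8429
beam 3: φ=45°, α=75°
  cosα=0.2588 sinα=0.9659 | (5,5) | tMaxX 2.8205 tMaxY 0.7765 | tΔX 3.8637 tΔY 1.0353
    t=0.7765 [y] (5,6) — stop
  → r_3 = 0.7765

ranges = [0.7558, 0.8429, 0.7765]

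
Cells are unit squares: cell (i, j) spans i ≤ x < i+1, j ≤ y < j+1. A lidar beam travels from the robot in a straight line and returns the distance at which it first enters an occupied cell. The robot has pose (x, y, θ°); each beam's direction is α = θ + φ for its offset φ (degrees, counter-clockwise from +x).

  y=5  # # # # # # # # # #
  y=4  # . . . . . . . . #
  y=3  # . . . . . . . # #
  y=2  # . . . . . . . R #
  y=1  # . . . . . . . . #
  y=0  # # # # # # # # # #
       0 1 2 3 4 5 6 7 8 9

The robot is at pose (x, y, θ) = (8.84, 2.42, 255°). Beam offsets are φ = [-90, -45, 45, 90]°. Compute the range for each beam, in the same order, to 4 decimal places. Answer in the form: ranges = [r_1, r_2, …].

beam 1: φ=-90°, α=165°
  direction (-0.9659, 0.2588); cell (8,2); t to first gridline: x 0.8696, y 2.2409 (then +1.0353 / +3.8637)
    (7,2) via x @ 0.8696
    (6,2) via x @ 1.9049
    (6,3) via y @ 2.2409
    (5,3) via x @ 2.9402
    (4,3) via x @ 3.9755
    (3,3) via x @ 5.0107
    (2,3) via x @ 6.0460
    (2,4) via y @ 6.1047
    (1,4) via x @ 7.0813
    (0,4) via x @ 8.1166  # hit
  → r_1 = 8.1166
beam 2: φ=-45°, α=210°
  direction (-0.8660, -0.5000); cell (8,2); t to first gridline: x 0.9699, y 0.8400 (then +1.1547 / +2.0000)
    (8,1) via y @ 0.8400
    (7,1) via x @ 0.9699
    (6,1) via x @ 2.1246
    (6,0) via y @ 2.8400  # hit
  → r_2 = 2.8400
beam 3: φ=45°, α=300°
  direction (0.5000, -0.8660); cell (8,2); t to first gridline: x 0.3200, y 0.4850 (then +2.0000 / +1.1547)
    (9,2) via x @ 0.3200  # hit
  → r_3 = 0.3200
beam 4: φ=90°, α=345°
  direction (0.9659, -0.2588); cell (8,2); t to first gridline: x 0.1656, y 1.6228 (then +1.0353 / +3.8637)
    (9,2) via x @ 0.1656  # hit
  → r_4 = 0.1656

ranges = [8.1166, 2.8400, 0.3200, 0.1656]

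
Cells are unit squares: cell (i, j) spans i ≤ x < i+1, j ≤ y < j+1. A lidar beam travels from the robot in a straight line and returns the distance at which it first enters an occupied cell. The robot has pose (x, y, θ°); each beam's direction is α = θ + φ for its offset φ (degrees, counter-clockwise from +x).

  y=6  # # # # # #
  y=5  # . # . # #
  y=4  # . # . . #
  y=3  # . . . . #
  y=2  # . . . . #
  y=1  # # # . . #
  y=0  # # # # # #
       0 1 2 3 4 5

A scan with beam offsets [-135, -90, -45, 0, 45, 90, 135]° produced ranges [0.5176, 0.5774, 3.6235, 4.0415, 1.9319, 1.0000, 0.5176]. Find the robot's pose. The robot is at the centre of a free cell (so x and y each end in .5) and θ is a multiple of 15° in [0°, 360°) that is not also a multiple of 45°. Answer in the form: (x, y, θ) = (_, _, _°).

Enumerate (i+0.5, j+0.5, θ) over the 15 free cells and 16 admissible headings. For each, cast all 7 beams and compare to the given ranges.
  (3.5, 2.5, 210°): beam 1 = 2.5882 ≠ 0.5176 ✗
  (3.5, 5.5, 75°): beam 1 = 3.0000 ≠ 0.5176 ✗
  (1.5, 3.5, 165°): beam 1 = 1.0000 ≠ 0.5176 ✗
  (2.5, 3.5, 120°): beam 1 = 2.5882 ≠ 0.5176 ✗
  …
  (1.5, 2.5, 30°): r_1=0.5176, r_2=0.5774, r_3=3.6235, r_4=4.0415, r_5=1.9319, r_6=1.0000, r_7=0.5176 — all match ✓
Unique over the lattice → pose = (1.5, 2.5, 30°).

(x, y, θ) = (1.5, 2.5, 30°)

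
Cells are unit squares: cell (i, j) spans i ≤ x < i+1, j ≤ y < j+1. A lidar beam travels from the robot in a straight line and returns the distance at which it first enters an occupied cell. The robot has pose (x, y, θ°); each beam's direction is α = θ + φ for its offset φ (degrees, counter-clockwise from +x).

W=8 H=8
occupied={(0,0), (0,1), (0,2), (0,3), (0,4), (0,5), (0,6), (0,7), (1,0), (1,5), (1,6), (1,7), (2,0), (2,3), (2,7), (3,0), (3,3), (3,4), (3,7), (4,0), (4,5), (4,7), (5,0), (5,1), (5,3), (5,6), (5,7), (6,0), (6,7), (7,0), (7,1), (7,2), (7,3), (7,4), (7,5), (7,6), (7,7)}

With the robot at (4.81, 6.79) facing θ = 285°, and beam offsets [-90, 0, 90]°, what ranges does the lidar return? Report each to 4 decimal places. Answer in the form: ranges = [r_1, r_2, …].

beam 1: φ=-90°, α=195°
  cosα=-0.9659 sinα=-0.2588 | (4,6) | tMaxX 0.8386 tMaxY 3.0523 | tΔX 1.0353 tΔY 3.8637
    t=0.8386 [x] (3,6)
    t=1.8738 [x] (2,6)
    t=2.9091 [x] (1,6) — stop
  → r_1 = 2.9091
beam 2: φ=0°, α=285°
  cosα=0.2588 sinα=-0.9659 | (4,6) | tMaxX 0.7341 tMaxY 0.8179 | tΔX 3.8637 tΔY 1.0353
    t=0.7341 [x] (5,6) — stop
  → r_2 = 0.7341
beam 3: φ=90°, α=15°
  cosα=0.9659 sinα=0.2588 | (4,6) | tMaxX 0.1967 tMaxY 0.8114 | tΔX 1.0353 tΔY 3.8637
    t=0.1967 [x] (5,6) — stop
  → r_3 = 0.1967

ranges = [2.9091, 0.7341, 0.1967]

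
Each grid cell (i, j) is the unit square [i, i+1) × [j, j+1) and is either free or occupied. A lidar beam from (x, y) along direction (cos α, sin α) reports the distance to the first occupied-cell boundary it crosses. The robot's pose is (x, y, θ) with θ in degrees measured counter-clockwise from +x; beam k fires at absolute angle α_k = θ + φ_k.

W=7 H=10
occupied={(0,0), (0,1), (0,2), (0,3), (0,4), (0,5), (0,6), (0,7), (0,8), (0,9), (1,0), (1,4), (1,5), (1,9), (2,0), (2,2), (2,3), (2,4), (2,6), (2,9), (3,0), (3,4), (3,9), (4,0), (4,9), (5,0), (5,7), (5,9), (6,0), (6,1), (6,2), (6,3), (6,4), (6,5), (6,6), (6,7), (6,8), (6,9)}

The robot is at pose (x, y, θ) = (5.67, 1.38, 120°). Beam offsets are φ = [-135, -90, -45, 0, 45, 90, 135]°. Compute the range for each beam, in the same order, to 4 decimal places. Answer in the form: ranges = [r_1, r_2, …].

ranges = [0.3416, 0.3811, 1.2750, 3.3400, 2.7642, 0.7600, 0.3934]

beam 1: φ=-135°, α=345°
  direction (0.9659, -0.2588); cell (5,1); t to first gridline: x 0.3416, y 1.4682 (then +1.0353 / +3.8637)
    (6,1) via x @ 0.3416  # hit
  → r_1 = 0.3416
beam 2: φ=-90°, α=30°
  direction (0.8660, 0.5000); cell (5,1); t to first gridline: x 0.3811, y 1.2400 (then +1.1547 / +2.0000)
    (6,1) via x @ 0.3811  # hit
  → r_2 = 0.3811
beam 3: φ=-45°, α=75°
  direction (0.2588, 0.9659); cell (5,1); t to first gridline: x 1.2750, y 0.6419 (then +3.8637 / +1.0353)
    (5,2) via y @ 0.6419
    (6,2) via x @ 1.2750  # hit
  → r_3 = 1.2750
beam 4: φ=0°, α=120°
  direction (-0.5000, 0.8660); cell (5,1); t to first gridline: x 1.3400, y 0.7159 (then +2.0000 / +1.1547)
    (5,2) via y @ 0.7159
    (4,2) via x @ 1.3400
    (4,3) via y @ 1.8706
    (4,4) via y @ 3.0253
    (3,4) via x @ 3.3400  # hit
  → r_4 = 3.3400
beam 5: φ=45°, α=165°
  direction (-0.9659, 0.2588); cell (5,1); t to first gridline: x 0.6936, y 2.3955 (then +1.0353 / +3.8637)
    (4,1) via x @ 0.6936
    (3,1) via x @ 1.7289
    (3,2) via y @ 2.3955
    (2,2) via x @ 2.7642  # hit
  → r_5 = 2.7642
beam 6: φ=90°, α=210°
  direction (-0.8660, -0.5000); cell (5,1); t to first gridline: x 0.7736, y 0.7600 (then +1.1547 / +2.0000)
    (5,0) via y @ 0.7600  # hit
  → r_6 = 0.7600
beam 7: φ=135°, α=255°
  direction (-0.2588, -0.9659); cell (5,1); t to first gridline: x 2.5887, y 0.3934 (then +3.8637 / +1.0353)
    (5,0) via y @ 0.3934  # hit
  → r_7 = 0.3934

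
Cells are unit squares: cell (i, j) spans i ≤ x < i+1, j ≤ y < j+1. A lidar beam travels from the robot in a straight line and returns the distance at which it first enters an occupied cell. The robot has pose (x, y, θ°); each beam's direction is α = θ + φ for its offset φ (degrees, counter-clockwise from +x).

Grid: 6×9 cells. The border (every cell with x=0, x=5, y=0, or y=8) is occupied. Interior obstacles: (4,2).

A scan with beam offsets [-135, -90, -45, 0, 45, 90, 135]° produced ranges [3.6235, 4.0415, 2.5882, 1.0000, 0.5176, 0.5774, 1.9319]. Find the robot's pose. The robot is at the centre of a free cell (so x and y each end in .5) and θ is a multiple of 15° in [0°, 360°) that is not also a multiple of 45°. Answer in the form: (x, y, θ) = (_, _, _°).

(x, y, θ) = (1.5, 5.5, 120°)

The pose lattice has 27·16 = 432 candidates. Test each by forward raycasting.
  (2.5, 1.5, 75°): beam 1 = 0.5774 ≠ 3.6235 ✗
  (4.5, 4.5, 330°): beam 3 = 1.5529 ≠ 2.5882 ✗
  (3.5, 6.5, 285°): beam 1 = 2.8868 ≠ 3.6235 ✗
  (1.5, 4.5, 15°): beam 1 = 1.0000 ≠ 3.6235 ✗
  …
  (1.5, 5.5, 120°): r_1=3.6235, r_2=4.0415, r_3=2.5882, r_4=1.0000, r_5=0.5176, r_6=0.5774, r_7=1.9319 — all match ✓
Unique over the lattice → pose = (1.5, 5.5, 120°).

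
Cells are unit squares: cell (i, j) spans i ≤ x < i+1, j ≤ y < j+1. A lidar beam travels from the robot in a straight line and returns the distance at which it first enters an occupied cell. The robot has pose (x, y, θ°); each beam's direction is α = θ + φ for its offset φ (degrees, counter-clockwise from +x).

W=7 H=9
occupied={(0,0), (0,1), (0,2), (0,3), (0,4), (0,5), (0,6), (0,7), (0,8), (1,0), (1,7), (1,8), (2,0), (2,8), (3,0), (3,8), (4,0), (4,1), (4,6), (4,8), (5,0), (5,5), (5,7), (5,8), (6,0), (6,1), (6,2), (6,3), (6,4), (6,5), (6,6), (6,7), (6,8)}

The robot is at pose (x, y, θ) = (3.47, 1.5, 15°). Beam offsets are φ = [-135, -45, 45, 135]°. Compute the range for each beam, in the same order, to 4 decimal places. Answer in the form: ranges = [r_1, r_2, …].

ranges = [0.5774, 0.6120, 4.0415, 2.8521]

beam 1: φ=-135°, α=240°
  dir = (cos 240°, sin 240°) = (-0.5000, -0.8660); from cell (3,1)
  next x-line at t=0.9400, next y-line at t=0.5774; Δt_x=2.0000, Δt_y=1.1547
    y: enter (3,0) at t=0.5774 ← occupied
  → r_1 = 0.5774
beam 2: φ=-45°, α=330°
  dir = (cos 330°, sin 330°) = (0.8660, -0.5000); from cell (3,1)
  next x-line at t=0.6120, next y-line at t=1.0000; Δt_x=1.1547, Δt_y=2.0000
    x: enter (4,1) at t=0.6120 ← occupied
  → r_2 = 0.6120
beam 3: φ=45°, α=60°
  dir = (cos 60°, sin 60°) = (0.5000, 0.8660); from cell (3,1)
  next x-line at t=1.0600, next y-line at t=0.5774; Δt_x=2.0000, Δt_y=1.1547
    y: enter (3,2) at t=0.5774
    x: enter (4,2) at t=1.0600
    y: enter (4,3) at t=1.7321
    y: enter (4,4) at t=2.8868
    x: enter (5,4) at t=3.0600
    y: enter (5,5) at t=4.0415 ← occupied
  → r_3 = 4.0415
beam 4: φ=135°, α=150°
  dir = (cos 150°, sin 150°) = (-0.8660, 0.5000); from cell (3,1)
  next x-line at t=0.5427, next y-line at t=1.0000; Δt_x=1.1547, Δt_y=2.0000
    x: enter (2,1) at t=0.5427
    y: enter (2,2) at t=1.0000
    x: enter (1,2) at t=1.6974
    x: enter (0,2) at t=2.8521 ← occupied
  → r_4 = 2.8521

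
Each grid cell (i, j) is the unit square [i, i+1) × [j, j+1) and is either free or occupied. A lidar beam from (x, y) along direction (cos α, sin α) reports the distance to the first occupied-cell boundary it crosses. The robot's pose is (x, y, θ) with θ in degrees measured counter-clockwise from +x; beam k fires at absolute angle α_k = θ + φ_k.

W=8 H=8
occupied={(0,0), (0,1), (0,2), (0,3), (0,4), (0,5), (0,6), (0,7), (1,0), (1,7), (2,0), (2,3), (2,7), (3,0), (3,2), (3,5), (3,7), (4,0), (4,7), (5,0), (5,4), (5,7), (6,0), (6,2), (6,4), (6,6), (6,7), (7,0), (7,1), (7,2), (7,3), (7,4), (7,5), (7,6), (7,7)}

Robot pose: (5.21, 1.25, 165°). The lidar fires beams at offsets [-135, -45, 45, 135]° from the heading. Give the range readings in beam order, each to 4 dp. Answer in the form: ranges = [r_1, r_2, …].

beam 1: φ=-135°, α=30°
  cosα=0.8660 sinα=0.5000 | (5,1) | tMaxX 0.9122 tMaxY 1.5000 | tΔX 1.1547 tΔY 2.0000
    t=0.9122 [x] (6,1)
    t=1.5000 [y] (6,2) — stop
  → r_1 = 1.5000
beam 2: φ=-45°, α=120°
  cosα=-0.5000 sinα=0.8660 | (5,1) | tMaxX 0.4200 tMaxY 0.8660 | tΔX 2.0000 tΔY 1.1547
    t=0.4200 [x] (4,1)
    t=0.8660 [y] (4,2)
    t=2.0207 [y] (4,3)
    t=2.4200 [x] (3,3)
    t=3.1754 [y] (3,4)
    t=4.3301 [y] (3,5) — stop
  → r_2 = 4.3301
beam 3: φ=45°, α=210°
  cosα=-0.8660 sinα=-0.5000 | (5,1) | tMaxX 0.2425 tMaxY 0.5000 | tΔX 1.1547 tΔY 2.0000
    t=0.2425 [x] (4,1)
    t=0.5000 [y] (4,0) — stop
  → r_3 = 0.5000
beam 4: φ=135°, α=300°
  cosα=0.5000 sinα=-0.8660 | (5,1) | tMaxX 1.5800 tMaxY 0.2887 | tΔX 2.0000 tΔY 1.1547
    t=0.2887 [y] (5,0) — stop
  → r_4 = 0.2887

ranges = [1.5000, 4.3301, 0.5000, 0.2887]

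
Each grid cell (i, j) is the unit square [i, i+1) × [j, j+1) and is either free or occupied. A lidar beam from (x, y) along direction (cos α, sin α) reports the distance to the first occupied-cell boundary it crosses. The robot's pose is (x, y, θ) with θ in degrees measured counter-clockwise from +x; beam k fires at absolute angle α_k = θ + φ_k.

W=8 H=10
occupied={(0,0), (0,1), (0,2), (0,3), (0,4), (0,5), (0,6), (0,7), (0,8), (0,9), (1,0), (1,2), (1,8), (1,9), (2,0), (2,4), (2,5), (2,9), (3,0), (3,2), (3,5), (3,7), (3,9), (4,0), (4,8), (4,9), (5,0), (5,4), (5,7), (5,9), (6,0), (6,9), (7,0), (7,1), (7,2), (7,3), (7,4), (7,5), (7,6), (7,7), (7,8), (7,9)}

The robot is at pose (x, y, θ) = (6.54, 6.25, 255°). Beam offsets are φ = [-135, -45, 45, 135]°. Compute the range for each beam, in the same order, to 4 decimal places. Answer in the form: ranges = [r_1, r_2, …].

beam 1: φ=-135°, α=120°
  d=(-0.5000,0.8660)  start (6,6)  tX=1.0800 tY=0.8660  stride 1/|dx|=2.0000 1/|dy|=1.1547
    cross y-line → (6,7), t=0.8660
    cross x-line → (5,7), t=1.0800 (wall)
  → r_1 = 1.0800
beam 2: φ=-45°, α=210°
  d=(-0.8660,-0.5000)  start (6,6)  tX=0.6235 tY=0.5000  stride 1/|dx|=1.1547 1/|dy|=2.0000
    cross y-line → (6,5), t=0.5000
    cross x-line → (5,5), t=0.6235
    cross x-line → (4,5), t=1.7782
    cross y-line → (4,4), t=2.5000
    cross x-line → (3,4), t=2.9329
    cross x-line → (2,4), t=4.0876 (wall)
  → r_2 = 4.0876
beam 3: φ=45°, α=300°
  d=(0.5000,-0.8660)  start (6,6)  tX=0.9200 tY=0.2887  stride 1/|dx|=2.0000 1/|dy|=1.1547
    cross y-line → (6,5), t=0.2887
    cross x-line → (7,5), t=0.9200 (wall)
  → r_3 = 0.9200
beam 4: φ=135°, α=30°
  d=(0.8660,0.5000)  start (6,6)  tX=0.5312 tY=1.5000  stride 1/|dx|=1.1547 1/|dy|=2.0000
    cross x-line → (7,6), t=0.5312 (wall)
  → r_4 = 0.5312

ranges = [1.0800, 4.0876, 0.9200, 0.5312]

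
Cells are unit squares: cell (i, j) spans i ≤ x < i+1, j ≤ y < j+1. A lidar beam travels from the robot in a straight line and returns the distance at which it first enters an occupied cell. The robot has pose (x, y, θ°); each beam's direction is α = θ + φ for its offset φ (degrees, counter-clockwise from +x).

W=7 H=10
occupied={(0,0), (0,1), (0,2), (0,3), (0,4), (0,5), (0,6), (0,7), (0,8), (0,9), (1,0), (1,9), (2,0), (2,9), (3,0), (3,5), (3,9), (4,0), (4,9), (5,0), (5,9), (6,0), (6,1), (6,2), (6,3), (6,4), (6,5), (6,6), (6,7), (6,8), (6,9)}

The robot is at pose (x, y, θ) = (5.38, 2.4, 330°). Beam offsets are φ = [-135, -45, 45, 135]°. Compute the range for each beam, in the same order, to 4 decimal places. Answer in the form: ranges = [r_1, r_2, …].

beam 1: φ=-135°, α=195°
  d=(-0.9659,-0.2588)  start (5,2)  tX=0.3934 tY=1.5455  stride 1/|dx|=1.0353 1/|dy|=3.8637
    cross x-line → (4,2), t=0.3934
    cross x-line → (3,2), t=1.4287
    cross y-line → (3,1), t=1.5455
    cross x-line → (2,1), t=2.4640
    cross x-line → (1,1), t=3.4992
    cross x-line → (0,1), t=4.5345 (wall)
  → r_1 = 4.5345
beam 2: φ=-45°, α=285°
  d=(0.2588,-0.9659)  start (5,2)  tX=2.3955 tY=0.4141  stride 1/|dx|=3.8637 1/|dy|=1.0353
    cross y-line → (5,1), t=0.4141
    cross y-line → (5,0), t=1.4494 (wall)
  → r_2 = 1.4494
beam 3: φ=45°, α=15°
  d=(0.9659,0.2588)  start (5,2)  tX=0.6419 tY=2.3182  stride 1/|dx|=1.0353 1/|dy|=3.8637
    cross x-line → (6,2), t=0.6419 (wall)
  → r_3 = 0.6419
beam 4: φ=135°, α=105°
  d=(-0.2588,0.9659)  start (5,2)  tX=1.4682 tY=0.6212  stride 1/|dx|=3.8637 1/|dy|=1.0353
    cross y-line → (5,3), t=0.6212
    cross x-line → (4,3), t=1.4682
    cross y-line → (4,4), t=1.6564
    cross y-line → (4,5), t=2.6917
    cross y-line → (4,6), t=3.7270
    cross y-line → (4,7), t=4.7623
    cross x-line → (3,7), t=5.3319
    cross y-line → (3,8), t=5.7975
    cross y-line → (3,9), t=6.8328 (wall)
  → r_4 = 6.8328

ranges = [4.5345, 1.4494, 0.6419, 6.8328]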